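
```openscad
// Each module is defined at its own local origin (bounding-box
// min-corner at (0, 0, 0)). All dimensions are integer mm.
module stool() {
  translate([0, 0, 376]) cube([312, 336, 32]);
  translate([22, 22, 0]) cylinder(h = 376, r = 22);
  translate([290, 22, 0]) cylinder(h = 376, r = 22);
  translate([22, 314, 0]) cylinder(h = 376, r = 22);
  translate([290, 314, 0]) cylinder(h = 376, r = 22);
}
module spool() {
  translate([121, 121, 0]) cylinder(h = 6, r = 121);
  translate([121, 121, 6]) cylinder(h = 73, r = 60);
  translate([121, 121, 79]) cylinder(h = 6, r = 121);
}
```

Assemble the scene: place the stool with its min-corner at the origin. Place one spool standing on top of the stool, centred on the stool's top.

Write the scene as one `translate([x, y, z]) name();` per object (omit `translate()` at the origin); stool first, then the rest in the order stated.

stool();
translate([35, 47, 408]) spool();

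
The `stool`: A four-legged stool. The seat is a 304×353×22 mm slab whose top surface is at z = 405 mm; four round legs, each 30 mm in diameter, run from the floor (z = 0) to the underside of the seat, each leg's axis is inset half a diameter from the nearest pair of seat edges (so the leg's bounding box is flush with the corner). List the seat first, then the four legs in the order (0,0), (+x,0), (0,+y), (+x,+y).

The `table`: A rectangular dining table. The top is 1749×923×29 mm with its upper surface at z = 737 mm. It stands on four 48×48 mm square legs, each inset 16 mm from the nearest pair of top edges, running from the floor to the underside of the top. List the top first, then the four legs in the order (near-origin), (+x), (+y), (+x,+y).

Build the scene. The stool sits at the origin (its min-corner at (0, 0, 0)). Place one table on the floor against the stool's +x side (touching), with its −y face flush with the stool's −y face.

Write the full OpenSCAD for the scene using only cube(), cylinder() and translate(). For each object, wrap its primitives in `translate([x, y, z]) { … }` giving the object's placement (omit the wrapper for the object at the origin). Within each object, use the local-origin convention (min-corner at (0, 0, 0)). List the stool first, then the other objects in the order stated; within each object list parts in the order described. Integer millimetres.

translate([0, 0, 383]) cube([304, 353, 22]);
translate([15, 15, 0]) cylinder(h = 383, r = 15);
translate([289, 15, 0]) cylinder(h = 383, r = 15);
translate([15, 338, 0]) cylinder(h = 383, r = 15);
translate([289, 338, 0]) cylinder(h = 383, r = 15);
translate([304, 0, 0]) {
  translate([0, 0, 708]) cube([1749, 923, 29]);
  translate([16, 16, 0]) cube([48, 48, 708]);
  translate([1685, 16, 0]) cube([48, 48, 708]);
  translate([16, 859, 0]) cube([48, 48, 708]);
  translate([1685, 859, 0]) cube([48, 48, 708]);
}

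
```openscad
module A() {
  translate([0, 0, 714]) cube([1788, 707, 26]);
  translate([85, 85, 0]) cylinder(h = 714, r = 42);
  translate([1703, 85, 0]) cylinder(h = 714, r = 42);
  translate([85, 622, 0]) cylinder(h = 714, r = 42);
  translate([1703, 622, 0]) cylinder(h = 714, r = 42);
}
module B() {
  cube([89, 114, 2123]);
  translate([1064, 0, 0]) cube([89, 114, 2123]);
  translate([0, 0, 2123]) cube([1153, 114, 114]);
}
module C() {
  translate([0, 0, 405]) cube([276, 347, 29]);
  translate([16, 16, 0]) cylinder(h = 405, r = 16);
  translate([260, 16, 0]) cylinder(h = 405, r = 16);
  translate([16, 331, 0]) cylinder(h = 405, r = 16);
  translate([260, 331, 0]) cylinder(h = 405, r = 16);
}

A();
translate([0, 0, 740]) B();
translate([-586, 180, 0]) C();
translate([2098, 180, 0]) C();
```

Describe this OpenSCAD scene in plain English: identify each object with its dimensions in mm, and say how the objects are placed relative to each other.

A is a rectangular dining table. The top is 1788×707×26 mm with its upper surface at z = 740 mm. It stands on four round legs of 84 mm diameter, each leg's bounding box inset 43 mm from the nearest pair of top edges, running from the floor to the underside of the top.

B is a rectangular door frame: two vertical jambs of 89×114 mm section, 2123 mm tall, with a clear opening 975 mm wide between their inner faces. A header 114 mm tall and 114 mm deep lies on top of the jambs and spans the full outside width.

C is a four-legged stool. The seat is a 276×347×29 mm slab whose top surface is at z = 434 mm; four round legs, each 32 mm in diameter, run from the floor (z = 0) to the underside of the seat, each leg's axis is inset half a diameter from the nearest pair of seat edges (so the leg's bounding box is flush with the corner).

The door frame is on top of the table. Two stools sit around the table at the −x, +x sides.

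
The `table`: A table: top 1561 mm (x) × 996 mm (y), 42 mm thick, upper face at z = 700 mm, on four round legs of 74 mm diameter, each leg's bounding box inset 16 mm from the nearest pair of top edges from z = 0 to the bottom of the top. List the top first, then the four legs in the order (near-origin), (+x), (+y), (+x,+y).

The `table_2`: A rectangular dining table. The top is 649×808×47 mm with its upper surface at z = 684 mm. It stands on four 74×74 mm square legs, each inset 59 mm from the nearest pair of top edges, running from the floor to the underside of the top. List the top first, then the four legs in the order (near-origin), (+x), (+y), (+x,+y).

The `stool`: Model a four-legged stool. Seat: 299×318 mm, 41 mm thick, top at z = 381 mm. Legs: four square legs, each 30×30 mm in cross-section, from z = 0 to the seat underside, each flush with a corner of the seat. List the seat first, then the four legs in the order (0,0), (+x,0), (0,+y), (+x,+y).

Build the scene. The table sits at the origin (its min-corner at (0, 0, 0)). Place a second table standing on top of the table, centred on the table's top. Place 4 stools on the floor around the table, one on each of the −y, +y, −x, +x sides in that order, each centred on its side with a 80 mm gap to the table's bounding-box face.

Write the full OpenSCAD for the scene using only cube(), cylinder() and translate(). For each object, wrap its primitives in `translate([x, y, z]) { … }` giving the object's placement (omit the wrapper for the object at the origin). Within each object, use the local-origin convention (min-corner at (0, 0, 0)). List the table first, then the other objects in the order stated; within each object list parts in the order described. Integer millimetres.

translate([0, 0, 658]) cube([1561, 996, 42]);
translate([53, 53, 0]) cylinder(h = 658, r = 37);
translate([1508, 53, 0]) cylinder(h = 658, r = 37);
translate([53, 943, 0]) cylinder(h = 658, r = 37);
translate([1508, 943, 0]) cylinder(h = 658, r = 37);
translate([456, 94, 700]) {
  translate([0, 0, 637]) cube([649, 808, 47]);
  translate([59, 59, 0]) cube([74, 74, 637]);
  translate([516, 59, 0]) cube([74, 74, 637]);
  translate([59, 675, 0]) cube([74, 74, 637]);
  translate([516, 675, 0]) cube([74, 74, 637]);
}
translate([631, -398, 0]) {
  translate([0, 0, 340]) cube([299, 318, 41]);
  cube([30, 30, 340]);
  translate([269, 0, 0]) cube([30, 30, 340]);
  translate([0, 288, 0]) cube([30, 30, 340]);
  translate([269, 288, 0]) cube([30, 30, 340]);
}
translate([631, 1076, 0]) {
  translate([0, 0, 340]) cube([299, 318, 41]);
  cube([30, 30, 340]);
  translate([269, 0, 0]) cube([30, 30, 340]);
  translate([0, 288, 0]) cube([30, 30, 340]);
  translate([269, 288, 0]) cube([30, 30, 340]);
}
translate([-379, 339, 0]) {
  translate([0, 0, 340]) cube([299, 318, 41]);
  cube([30, 30, 340]);
  translate([269, 0, 0]) cube([30, 30, 340]);
  translate([0, 288, 0]) cube([30, 30, 340]);
  translate([269, 288, 0]) cube([30, 30, 340]);
}
translate([1641, 339, 0]) {
  translate([0, 0, 340]) cube([299, 318, 41]);
  cube([30, 30, 340]);
  translate([269, 0, 0]) cube([30, 30, 340]);
  translate([0, 288, 0]) cube([30, 30, 340]);
  translate([269, 288, 0]) cube([30, 30, 340]);
}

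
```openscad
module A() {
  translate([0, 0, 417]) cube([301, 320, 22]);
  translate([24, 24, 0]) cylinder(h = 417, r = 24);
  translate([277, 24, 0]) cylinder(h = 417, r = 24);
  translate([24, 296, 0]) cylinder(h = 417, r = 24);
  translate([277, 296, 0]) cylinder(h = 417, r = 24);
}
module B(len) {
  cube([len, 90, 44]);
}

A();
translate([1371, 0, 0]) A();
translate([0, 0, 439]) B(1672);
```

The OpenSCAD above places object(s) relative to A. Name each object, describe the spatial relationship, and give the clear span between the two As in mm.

A is a stool. B is a beam. A beam spans the tops of two stools. The clear span between the two stools is 1070 mm.

Second stool starts at x = 1371; first ends at x = 301; clear span = 1371 − 301 = 1070 mm.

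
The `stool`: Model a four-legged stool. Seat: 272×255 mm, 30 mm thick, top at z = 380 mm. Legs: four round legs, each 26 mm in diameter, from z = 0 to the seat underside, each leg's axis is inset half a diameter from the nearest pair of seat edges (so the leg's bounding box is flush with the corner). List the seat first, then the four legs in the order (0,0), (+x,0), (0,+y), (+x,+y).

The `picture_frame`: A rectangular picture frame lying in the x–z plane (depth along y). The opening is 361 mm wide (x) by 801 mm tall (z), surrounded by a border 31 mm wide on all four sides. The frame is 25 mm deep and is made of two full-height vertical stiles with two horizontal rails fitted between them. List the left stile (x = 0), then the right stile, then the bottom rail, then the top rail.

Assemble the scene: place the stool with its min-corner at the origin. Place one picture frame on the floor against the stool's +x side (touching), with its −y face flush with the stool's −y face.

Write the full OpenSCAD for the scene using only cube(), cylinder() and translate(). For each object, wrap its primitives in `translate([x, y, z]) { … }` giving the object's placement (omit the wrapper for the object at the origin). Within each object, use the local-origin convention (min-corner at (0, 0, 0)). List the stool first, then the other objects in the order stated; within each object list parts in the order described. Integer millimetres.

translate([0, 0, 350]) cube([272, 255, 30]);
translate([13, 13, 0]) cylinder(h = 350, r = 13);
translate([259, 13, 0]) cylinder(h = 350, r = 13);
translate([13, 242, 0]) cylinder(h = 350, r = 13);
translate([259, 242, 0]) cylinder(h = 350, r = 13);
translate([272, 0, 0]) {
  cube([31, 25, 863]);
  translate([392, 0, 0]) cube([31, 25, 863]);
  translate([31, 0, 0]) cube([361, 25, 31]);
  translate([31, 0, 832]) cube([361, 25, 31]);
}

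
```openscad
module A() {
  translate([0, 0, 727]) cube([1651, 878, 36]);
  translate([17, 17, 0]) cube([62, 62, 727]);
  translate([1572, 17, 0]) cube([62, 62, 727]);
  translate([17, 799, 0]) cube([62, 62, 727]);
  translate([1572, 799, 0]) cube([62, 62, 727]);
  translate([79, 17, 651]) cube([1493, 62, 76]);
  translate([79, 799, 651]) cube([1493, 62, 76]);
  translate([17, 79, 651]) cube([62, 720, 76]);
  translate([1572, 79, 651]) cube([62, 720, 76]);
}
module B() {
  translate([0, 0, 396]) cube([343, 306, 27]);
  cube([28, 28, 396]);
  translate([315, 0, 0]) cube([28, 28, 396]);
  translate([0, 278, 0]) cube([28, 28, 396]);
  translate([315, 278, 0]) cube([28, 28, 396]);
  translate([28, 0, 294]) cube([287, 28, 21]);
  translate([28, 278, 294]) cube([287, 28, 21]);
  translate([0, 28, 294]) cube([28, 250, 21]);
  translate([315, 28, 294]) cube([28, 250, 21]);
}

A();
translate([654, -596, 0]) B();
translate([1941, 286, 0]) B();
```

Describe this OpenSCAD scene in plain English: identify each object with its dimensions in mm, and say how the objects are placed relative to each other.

A is a table with a 1651×878 mm rectangular top, 36 mm thick, top surface at z = 763 mm, supported by four 62×62 mm square legs, each inset 17 mm from the nearest pair of top edges, running from the floor. Four apron rails, 62 mm thick and 76 mm tall, run between adjacent legs with their top edges flush with the underside of the top and their outer faces flush with the legs' outer faces.

B is a four-legged stool. The seat is a 343×306×27 mm slab whose top surface is at z = 423 mm; four square legs, each 28×28 mm in cross-section, run from the floor (z = 0) to the underside of the seat, each flush with a corner of the seat. Four stretchers, 28 mm wide and 21 mm tall, connect adjacent legs with their undersides at z = 294 mm, each running between the inner faces of the legs it joins and aligned with the legs' outer faces on the other axis.

Two stools sit around the table at the −y, +x sides.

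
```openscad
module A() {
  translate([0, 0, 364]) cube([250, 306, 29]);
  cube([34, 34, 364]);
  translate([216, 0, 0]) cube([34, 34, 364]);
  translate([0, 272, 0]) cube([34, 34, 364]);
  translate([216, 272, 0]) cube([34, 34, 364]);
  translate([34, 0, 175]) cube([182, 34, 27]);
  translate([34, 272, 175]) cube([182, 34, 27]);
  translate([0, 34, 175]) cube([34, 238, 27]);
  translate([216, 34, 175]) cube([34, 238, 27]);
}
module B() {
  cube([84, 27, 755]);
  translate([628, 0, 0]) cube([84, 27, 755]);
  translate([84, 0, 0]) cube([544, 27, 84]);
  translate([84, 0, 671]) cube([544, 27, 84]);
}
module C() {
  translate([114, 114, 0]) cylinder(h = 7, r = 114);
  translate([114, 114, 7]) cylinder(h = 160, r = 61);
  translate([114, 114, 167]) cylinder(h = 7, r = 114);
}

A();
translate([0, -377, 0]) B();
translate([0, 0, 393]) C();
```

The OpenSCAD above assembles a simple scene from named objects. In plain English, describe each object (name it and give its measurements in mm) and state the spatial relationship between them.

A is a simple wooden stool: a rectangular seat 250 mm (x) by 306 mm (y), 29 mm thick, top face at z = 393 mm, on four square legs, each 34×34 mm in cross-section. The legs rest on z = 0, each flush with a corner of the seat. Four stretchers, 34 mm wide and 27 mm tall, connect adjacent legs with their undersides at z = 175 mm, each running between the inner faces of the legs it joins and aligned with the legs' outer faces on the other axis.

B is a picture frame with a 544×587 mm rectangular opening (x by z) and a uniform 84 mm border on every side. Frame depth is 27 mm along y. It is built from two vertical stiles running the full outside height and two horizontal rails spanning the gap between the stiles.

C is a spool: two coaxial disc flanges of radius 114 mm and thickness 7 mm, joined by a core cylinder of radius 61 mm and height 160 mm. The lower flange rests on z = 0 and the three cylinders share a vertical axis.

The picture frame is on the floor beside the stool on its −y side. The spool is on top of the stool.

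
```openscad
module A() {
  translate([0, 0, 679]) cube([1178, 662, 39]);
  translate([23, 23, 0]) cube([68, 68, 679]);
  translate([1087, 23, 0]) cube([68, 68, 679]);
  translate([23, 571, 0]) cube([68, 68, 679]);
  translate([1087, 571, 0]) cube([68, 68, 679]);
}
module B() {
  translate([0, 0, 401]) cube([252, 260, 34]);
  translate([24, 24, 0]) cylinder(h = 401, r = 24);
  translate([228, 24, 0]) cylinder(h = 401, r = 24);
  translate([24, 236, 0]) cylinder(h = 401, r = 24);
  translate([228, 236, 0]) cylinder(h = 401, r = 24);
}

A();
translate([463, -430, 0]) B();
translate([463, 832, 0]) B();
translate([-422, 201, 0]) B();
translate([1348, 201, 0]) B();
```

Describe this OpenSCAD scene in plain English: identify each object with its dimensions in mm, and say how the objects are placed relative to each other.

A is a table: top 1178 mm (x) × 662 mm (y), 39 mm thick, upper face at z = 718 mm, on four 68×68 mm square legs, each inset 23 mm from the nearest pair of top edges, running from z = 0 to the bottom of the top.

B is a four-legged stool. The seat is a 252×260×34 mm slab whose top surface is at z = 435 mm; four round legs, each 48 mm in diameter, run from the floor (z = 0) to the underside of the seat, each leg's axis is inset half a diameter from the nearest pair of seat edges (so the leg's bounding box is flush with the corner).

Four stools sit around the table at the −y, +y, −x, +x sides.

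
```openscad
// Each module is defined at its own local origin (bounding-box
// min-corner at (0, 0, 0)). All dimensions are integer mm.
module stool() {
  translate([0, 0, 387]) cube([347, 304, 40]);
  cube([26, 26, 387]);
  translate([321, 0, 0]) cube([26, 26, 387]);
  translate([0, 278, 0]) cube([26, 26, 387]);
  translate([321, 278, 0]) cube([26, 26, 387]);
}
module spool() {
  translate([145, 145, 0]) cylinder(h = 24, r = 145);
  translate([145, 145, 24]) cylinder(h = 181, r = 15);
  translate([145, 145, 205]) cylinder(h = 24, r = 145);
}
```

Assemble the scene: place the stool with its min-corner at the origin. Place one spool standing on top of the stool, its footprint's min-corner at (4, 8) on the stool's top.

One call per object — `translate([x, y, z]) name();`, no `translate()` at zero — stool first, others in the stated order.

stool();
translate([4, 8, 427]) spool();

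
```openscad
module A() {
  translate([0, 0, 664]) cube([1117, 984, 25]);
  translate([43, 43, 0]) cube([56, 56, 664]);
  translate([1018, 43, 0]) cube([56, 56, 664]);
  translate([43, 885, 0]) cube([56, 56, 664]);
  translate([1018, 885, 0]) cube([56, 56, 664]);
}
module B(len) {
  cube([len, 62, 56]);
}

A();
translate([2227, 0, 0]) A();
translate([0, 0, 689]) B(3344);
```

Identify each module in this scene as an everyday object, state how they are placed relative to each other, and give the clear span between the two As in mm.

A is a table. B is a beam. A beam spans the tops of two tables. The clear span between the two tables is 1110 mm.

Second table starts at x = 2227; first ends at x = 1117; clear span = 2227 − 1117 = 1110 mm.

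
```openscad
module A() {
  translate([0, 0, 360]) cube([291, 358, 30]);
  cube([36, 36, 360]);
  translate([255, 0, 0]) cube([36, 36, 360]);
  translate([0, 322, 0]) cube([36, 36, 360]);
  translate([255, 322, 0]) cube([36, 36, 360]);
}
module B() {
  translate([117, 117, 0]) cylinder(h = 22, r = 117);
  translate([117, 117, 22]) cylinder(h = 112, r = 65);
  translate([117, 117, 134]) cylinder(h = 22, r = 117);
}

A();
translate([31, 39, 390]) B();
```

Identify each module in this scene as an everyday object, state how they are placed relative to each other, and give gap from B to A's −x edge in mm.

A is a stool. B is a spool. The spool is on top of the stool. The gap from the spool to the stool's −x edge is 31 mm.

The spool's min-x is at 31; the stool's min-x is 0; gap = 31 mm.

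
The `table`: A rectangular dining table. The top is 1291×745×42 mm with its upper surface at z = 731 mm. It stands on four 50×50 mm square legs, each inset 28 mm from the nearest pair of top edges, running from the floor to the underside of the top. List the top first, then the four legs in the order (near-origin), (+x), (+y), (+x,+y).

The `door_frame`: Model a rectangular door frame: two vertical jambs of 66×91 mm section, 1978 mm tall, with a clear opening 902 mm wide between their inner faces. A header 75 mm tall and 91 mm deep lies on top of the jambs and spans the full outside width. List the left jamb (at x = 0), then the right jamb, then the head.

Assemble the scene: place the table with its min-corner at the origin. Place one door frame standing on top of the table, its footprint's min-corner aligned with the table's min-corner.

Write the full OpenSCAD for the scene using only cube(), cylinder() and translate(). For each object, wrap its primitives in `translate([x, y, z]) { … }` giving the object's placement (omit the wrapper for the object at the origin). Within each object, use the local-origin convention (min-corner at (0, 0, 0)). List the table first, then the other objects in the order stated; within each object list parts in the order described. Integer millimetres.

translate([0, 0, 689]) cube([1291, 745, 42]);
translate([28, 28, 0]) cube([50, 50, 689]);
translate([1213, 28, 0]) cube([50, 50, 689]);
translate([28, 667, 0]) cube([50, 50, 689]);
translate([1213, 667, 0]) cube([50, 50, 689]);
translate([0, 0, 731]) {
  cube([66, 91, 1978]);
  translate([968, 0, 0]) cube([66, 91, 1978]);
  translate([0, 0, 1978]) cube([1034, 91, 75]);
}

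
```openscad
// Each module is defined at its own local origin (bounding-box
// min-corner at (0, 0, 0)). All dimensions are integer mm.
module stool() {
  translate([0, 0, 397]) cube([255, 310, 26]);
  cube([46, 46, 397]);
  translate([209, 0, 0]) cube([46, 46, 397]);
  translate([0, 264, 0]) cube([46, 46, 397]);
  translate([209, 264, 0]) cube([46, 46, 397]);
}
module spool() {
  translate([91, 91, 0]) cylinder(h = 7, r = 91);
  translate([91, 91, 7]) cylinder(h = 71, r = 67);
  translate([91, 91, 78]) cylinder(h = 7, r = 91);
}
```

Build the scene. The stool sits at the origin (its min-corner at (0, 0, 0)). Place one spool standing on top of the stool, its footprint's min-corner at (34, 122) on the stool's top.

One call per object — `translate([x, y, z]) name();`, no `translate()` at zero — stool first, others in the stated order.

stool();
translate([34, 122, 423]) spool();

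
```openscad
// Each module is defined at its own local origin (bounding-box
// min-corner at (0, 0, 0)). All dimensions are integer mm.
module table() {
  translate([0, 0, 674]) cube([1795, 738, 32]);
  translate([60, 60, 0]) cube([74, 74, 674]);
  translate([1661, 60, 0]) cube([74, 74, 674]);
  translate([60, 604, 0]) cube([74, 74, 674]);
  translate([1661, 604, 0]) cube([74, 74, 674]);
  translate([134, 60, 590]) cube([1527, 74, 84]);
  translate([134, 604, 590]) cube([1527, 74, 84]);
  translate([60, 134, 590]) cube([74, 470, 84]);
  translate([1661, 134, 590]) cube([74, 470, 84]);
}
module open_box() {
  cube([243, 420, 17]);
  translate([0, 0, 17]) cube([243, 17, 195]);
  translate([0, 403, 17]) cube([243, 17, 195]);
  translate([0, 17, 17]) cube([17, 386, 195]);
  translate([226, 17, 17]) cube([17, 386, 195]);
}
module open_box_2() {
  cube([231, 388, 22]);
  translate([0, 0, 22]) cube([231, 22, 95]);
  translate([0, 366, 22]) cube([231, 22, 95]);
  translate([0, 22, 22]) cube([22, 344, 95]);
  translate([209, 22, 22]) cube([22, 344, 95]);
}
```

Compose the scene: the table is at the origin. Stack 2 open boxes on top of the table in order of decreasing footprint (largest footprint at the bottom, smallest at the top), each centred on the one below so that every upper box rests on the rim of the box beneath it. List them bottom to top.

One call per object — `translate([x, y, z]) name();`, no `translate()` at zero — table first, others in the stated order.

table();
translate([776, 159, 706]) open_box();
translate([782, 175, 918]) open_box_2();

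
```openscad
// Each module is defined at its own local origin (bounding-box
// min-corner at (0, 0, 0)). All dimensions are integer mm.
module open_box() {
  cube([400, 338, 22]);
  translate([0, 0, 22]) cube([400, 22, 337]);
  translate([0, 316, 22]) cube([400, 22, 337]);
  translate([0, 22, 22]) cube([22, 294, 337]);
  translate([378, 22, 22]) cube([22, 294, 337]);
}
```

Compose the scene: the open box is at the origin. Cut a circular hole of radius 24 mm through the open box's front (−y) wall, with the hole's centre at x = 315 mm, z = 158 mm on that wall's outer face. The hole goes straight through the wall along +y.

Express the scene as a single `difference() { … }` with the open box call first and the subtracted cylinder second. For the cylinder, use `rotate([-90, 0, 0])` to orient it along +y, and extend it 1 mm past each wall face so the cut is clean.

difference() {
  open_box();
  translate([315, -1, 158]) rotate([-90, 0, 0]) cylinder(h = 24, r = 24);
}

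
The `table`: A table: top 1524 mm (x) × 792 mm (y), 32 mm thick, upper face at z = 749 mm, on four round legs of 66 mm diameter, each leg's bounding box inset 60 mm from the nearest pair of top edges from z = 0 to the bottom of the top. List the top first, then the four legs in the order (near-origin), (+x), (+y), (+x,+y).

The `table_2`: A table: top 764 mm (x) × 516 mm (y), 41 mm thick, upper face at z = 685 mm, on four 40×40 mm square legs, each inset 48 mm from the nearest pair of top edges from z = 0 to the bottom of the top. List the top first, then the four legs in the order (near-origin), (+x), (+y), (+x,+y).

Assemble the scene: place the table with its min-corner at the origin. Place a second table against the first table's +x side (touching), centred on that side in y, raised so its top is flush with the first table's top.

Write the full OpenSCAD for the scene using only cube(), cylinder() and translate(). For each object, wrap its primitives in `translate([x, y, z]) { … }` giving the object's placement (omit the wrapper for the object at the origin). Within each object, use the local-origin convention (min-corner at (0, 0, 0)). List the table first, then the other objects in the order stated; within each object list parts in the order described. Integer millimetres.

translate([0, 0, 717]) cube([1524, 792, 32]);
translate([93, 93, 0]) cylinder(h = 717, r = 33);
translate([1431, 93, 0]) cylinder(h = 717, r = 33);
translate([93, 699, 0]) cylinder(h = 717, r = 33);
translate([1431, 699, 0]) cylinder(h = 717, r = 33);
translate([1524, 138, 64]) {
  translate([0, 0, 644]) cube([764, 516, 41]);
  translate([48, 48, 0]) cube([40, 40, 644]);
  translate([676, 48, 0]) cube([40, 40, 644]);
  translate([48, 428, 0]) cube([40, 40, 644]);
  translate([676, 428, 0]) cube([40, 40, 644]);
}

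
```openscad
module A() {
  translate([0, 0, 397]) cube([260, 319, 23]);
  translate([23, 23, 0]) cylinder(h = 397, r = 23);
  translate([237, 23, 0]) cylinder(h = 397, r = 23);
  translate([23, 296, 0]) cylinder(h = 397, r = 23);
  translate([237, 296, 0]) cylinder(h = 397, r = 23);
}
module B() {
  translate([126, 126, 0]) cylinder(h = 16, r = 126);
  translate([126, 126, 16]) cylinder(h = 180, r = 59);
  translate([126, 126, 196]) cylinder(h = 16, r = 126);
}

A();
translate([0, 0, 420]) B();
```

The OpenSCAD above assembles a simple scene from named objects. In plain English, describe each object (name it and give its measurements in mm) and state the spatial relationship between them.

A is a simple wooden stool: a rectangular seat 260 mm (x) by 319 mm (y), 23 mm thick, top face at z = 420 mm, on four round legs, each 46 mm in diameter. The legs rest on z = 0, each leg's axis is inset half a diameter from the nearest pair of seat edges (so the leg's bounding box is flush with the corner).

B is a spool: two coaxial disc flanges of radius 126 mm and thickness 16 mm, joined by a core cylinder of radius 59 mm and height 180 mm. The lower flange rests on z = 0 and the three cylinders share a vertical axis.

The spool is on top of the stool.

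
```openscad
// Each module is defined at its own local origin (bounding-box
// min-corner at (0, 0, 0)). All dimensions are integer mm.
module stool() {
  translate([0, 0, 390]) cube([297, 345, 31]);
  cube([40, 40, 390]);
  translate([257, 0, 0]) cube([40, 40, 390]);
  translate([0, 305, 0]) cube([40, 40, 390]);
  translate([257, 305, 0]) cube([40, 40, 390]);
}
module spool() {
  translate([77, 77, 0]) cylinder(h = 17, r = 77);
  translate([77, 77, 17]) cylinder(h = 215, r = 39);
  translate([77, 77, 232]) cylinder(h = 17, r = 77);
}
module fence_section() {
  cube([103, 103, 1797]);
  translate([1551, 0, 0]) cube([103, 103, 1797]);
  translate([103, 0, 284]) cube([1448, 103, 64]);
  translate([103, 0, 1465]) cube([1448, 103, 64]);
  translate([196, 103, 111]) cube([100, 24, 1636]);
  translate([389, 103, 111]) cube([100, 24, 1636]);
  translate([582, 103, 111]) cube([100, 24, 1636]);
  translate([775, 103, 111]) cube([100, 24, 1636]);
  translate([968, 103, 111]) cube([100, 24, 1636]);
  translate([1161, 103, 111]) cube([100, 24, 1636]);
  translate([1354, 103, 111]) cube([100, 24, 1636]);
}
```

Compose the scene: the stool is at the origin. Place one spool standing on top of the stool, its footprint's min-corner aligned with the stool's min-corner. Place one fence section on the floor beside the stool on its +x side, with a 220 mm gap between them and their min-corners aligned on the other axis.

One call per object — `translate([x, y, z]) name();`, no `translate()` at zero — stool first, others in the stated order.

stool();
translate([0, 0, 421]) spool();
translate([517, 0, 0]) fence_section();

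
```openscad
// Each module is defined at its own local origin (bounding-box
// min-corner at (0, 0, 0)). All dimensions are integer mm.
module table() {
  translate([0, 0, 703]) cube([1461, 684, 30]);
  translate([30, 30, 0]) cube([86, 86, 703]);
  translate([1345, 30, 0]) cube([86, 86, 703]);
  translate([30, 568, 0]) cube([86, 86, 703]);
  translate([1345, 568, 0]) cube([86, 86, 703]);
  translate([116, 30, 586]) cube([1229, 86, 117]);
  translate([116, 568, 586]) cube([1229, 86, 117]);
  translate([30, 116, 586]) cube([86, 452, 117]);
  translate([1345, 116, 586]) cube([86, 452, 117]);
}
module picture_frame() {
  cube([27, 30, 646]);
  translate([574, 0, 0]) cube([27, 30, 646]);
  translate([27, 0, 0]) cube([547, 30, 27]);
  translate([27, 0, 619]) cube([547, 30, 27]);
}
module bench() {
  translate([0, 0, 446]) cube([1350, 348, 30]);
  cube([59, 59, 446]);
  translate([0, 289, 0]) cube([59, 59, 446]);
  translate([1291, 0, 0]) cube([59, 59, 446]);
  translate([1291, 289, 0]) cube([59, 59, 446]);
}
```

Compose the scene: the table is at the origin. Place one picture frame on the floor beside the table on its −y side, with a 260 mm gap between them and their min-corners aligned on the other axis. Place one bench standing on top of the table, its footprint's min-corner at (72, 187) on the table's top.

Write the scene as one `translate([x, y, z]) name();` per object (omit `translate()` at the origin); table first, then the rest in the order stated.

table();
translate([0, -290, 0]) picture_frame();
translate([72, 187, 733]) bench();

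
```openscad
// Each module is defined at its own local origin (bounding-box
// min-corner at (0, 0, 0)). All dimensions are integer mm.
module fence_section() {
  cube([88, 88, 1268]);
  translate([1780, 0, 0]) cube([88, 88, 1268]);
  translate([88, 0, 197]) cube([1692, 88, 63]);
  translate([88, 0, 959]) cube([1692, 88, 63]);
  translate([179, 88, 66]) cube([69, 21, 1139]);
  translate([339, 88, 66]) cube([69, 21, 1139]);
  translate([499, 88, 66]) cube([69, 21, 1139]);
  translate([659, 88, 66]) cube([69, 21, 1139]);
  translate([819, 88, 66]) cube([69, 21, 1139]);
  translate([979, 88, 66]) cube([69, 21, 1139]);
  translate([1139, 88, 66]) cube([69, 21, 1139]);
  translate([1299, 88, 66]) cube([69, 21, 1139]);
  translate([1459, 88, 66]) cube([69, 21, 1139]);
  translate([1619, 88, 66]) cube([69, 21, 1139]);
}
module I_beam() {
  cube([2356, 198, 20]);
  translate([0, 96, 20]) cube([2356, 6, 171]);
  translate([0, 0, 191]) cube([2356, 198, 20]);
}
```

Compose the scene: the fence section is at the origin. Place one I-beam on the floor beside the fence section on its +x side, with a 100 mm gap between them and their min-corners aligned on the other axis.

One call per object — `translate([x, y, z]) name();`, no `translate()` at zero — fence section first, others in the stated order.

fence_section();
translate([1968, 0, 0]) I_beam();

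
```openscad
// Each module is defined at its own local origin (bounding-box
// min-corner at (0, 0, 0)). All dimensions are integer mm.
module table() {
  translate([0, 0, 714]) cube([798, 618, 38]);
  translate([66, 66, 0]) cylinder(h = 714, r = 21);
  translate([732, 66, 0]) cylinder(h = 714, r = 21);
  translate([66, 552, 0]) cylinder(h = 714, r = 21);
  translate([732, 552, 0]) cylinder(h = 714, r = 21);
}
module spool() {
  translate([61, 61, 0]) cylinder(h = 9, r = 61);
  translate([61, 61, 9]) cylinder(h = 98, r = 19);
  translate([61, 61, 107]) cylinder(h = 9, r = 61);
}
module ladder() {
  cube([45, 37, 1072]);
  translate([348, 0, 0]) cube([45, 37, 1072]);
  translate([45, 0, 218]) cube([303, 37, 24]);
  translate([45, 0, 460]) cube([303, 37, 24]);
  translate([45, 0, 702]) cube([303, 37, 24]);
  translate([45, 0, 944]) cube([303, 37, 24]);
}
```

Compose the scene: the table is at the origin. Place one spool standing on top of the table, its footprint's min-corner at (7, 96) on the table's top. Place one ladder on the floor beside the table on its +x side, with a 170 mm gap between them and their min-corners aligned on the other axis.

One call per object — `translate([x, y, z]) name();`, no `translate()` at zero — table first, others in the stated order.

table();
translate([7, 96, 752]) spool();
translate([968, 0, 0]) ladder();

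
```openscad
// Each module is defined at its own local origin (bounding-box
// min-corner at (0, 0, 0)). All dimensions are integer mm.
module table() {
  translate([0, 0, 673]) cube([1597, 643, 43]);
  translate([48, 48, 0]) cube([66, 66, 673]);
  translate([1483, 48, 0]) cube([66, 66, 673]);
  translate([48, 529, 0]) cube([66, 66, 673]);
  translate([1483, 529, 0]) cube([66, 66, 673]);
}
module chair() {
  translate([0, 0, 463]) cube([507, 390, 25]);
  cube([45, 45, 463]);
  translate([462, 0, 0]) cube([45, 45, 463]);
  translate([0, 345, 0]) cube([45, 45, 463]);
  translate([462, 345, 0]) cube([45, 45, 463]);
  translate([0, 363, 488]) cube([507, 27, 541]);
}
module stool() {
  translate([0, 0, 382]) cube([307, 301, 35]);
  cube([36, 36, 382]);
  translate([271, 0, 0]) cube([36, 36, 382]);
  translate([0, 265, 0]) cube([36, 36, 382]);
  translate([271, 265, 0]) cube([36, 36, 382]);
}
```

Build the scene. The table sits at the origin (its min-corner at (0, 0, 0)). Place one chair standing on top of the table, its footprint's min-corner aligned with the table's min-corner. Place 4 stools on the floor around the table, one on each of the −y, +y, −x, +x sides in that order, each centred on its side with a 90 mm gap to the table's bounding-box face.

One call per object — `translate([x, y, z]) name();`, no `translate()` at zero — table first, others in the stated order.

table();
translate([0, 0, 716]) chair();
translate([645, -391, 0]) stool();
translate([645, 733, 0]) stool();
translate([-397, 171, 0]) stool();
translate([1687, 171, 0]) stool();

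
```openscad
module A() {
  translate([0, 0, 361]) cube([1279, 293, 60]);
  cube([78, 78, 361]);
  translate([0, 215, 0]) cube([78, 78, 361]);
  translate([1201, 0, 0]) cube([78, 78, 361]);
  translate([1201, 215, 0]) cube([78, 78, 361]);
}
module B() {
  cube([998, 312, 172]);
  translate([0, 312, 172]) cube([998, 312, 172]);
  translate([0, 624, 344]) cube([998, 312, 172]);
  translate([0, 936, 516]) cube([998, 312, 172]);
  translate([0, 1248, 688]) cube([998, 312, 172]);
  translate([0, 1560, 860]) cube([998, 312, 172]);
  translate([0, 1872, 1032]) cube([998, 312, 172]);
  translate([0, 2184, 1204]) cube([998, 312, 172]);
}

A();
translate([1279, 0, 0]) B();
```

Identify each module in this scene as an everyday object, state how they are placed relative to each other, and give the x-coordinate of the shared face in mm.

The bench's +x face and the staircase's −x face are both at x = 1279 mm.

A is a bench. B is a staircase. The staircase is against the bench's +x side, with their −y faces flush. The x-coordinate of the shared face is 1279 mm.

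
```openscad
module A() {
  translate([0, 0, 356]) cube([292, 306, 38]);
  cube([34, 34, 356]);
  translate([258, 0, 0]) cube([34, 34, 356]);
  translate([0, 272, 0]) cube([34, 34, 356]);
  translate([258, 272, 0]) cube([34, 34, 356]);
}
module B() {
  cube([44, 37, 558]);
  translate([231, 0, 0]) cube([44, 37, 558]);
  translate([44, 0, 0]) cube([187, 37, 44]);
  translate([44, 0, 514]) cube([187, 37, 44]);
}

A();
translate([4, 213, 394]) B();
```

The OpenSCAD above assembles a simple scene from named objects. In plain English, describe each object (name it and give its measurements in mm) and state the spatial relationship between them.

A is a four-legged stool. The seat is 292×306 mm, 38 mm thick, top at z = 394 mm. It stands on four square legs, each 34×34 mm in cross-section, from z = 0 to the seat underside, each flush with a corner of the seat.

B is a rectangular picture frame lying in the x–z plane (depth along y). The opening is 187 mm wide (x) by 470 mm tall (z), surrounded by a border 44 mm wide on all four sides. The frame is 37 mm deep and is made of two full-height vertical stiles with two horizontal rails fitted between them.

The picture frame is on top of the stool.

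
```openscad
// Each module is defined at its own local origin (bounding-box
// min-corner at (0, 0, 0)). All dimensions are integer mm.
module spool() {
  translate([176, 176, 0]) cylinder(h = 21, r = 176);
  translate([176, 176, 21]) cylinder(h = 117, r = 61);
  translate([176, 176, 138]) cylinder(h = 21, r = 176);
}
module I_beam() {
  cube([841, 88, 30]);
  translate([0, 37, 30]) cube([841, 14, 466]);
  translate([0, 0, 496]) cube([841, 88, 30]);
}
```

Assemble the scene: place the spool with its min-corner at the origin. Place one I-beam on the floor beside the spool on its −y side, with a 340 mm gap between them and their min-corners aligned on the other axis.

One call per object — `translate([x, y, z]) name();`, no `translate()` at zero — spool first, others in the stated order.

spool();
translate([0, -428, 0]) I_beam();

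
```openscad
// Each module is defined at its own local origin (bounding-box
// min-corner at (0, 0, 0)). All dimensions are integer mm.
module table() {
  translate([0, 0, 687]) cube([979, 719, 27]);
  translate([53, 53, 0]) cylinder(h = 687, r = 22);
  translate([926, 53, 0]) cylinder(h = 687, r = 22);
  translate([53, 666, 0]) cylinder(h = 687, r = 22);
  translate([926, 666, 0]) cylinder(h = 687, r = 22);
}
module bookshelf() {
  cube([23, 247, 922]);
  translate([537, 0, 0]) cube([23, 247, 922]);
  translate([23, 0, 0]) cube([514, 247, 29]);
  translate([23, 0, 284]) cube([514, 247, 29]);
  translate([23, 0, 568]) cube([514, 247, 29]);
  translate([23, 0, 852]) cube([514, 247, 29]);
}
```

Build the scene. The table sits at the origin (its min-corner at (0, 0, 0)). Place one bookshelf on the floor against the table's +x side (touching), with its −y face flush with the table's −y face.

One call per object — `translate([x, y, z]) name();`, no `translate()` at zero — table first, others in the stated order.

table();
translate([979, 0, 0]) bookshelf();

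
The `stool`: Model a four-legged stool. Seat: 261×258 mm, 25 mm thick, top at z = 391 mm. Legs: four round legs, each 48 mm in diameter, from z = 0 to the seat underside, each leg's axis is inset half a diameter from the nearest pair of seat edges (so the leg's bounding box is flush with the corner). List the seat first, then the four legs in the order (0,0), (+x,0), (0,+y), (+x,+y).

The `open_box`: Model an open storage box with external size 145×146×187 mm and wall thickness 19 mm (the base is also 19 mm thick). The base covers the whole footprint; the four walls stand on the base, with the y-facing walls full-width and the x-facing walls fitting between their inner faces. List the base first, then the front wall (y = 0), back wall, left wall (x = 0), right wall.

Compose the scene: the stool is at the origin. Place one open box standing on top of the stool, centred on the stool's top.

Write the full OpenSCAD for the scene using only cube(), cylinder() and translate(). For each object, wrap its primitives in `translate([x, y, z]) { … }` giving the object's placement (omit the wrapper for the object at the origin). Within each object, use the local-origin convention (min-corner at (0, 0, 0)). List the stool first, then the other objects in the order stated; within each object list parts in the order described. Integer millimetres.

translate([0, 0, 366]) cube([261, 258, 25]);
translate([24, 24, 0]) cylinder(h = 366, r = 24);
translate([237, 24, 0]) cylinder(h = 366, r = 24);
translate([24, 234, 0]) cylinder(h = 366, r = 24);
translate([237, 234, 0]) cylinder(h = 366, r = 24);
translate([58, 56, 391]) {
  cube([145, 146, 19]);
  translate([0, 0, 19]) cube([145, 19, 168]);
  translate([0, 127, 19]) cube([145, 19, 168]);
  translate([0, 19, 19]) cube([19, 108, 168]);
  translate([126, 19, 19]) cube([19, 108, 168]);
}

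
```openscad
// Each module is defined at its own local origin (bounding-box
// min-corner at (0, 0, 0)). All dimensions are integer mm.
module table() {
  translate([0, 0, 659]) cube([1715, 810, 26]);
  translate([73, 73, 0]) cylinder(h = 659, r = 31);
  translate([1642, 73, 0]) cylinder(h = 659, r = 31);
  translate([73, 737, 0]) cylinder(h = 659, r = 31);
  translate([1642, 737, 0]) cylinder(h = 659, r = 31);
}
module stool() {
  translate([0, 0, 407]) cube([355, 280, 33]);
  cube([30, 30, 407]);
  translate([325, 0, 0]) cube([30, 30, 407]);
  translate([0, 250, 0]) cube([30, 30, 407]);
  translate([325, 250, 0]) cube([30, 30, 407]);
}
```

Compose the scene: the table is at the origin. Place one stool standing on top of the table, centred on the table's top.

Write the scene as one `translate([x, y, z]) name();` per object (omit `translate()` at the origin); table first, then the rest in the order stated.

table();
translate([680, 265, 685]) stool();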